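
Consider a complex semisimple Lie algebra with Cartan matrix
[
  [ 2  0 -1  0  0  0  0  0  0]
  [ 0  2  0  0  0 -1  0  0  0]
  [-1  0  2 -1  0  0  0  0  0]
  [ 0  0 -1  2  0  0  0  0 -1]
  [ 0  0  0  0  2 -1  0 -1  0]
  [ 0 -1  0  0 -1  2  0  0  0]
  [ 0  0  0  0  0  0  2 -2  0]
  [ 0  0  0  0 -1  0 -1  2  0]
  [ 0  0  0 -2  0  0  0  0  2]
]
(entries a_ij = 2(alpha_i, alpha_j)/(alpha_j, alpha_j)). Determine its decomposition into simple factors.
The diagram associated to this matrix has two connected components: the simple roots {alpha_1, alpha_3, alpha_4, alpha_9} form a chain of 4 nodes with a double edge at one end; the terminal node there is the unique long simple root (C_4), and {alpha_2, alpha_5, alpha_6, alpha_7, alpha_8} form a chain of 5 nodes with a double edge at one end; the terminal node there is the unique long simple root (C_5). A semisimple Lie algebra decomposes uniquely as the direct sum of simple ideals, one per connected component of its Dynkin diagram, so g ≅ C_4 ⊕ C_5 (dimension 36 + 55 = 91).

C_4 (sp(8)) ⊕ C_5 (sp(10))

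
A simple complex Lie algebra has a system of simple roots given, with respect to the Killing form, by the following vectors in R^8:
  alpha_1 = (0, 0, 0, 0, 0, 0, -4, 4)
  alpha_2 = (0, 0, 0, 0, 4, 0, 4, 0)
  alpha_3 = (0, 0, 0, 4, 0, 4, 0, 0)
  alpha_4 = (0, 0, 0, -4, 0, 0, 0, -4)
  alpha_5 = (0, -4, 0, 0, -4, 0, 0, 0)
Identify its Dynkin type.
Compute the Cartan integers a_ij = 2(alpha_i, alpha_j)/(alpha_j, alpha_j); the resulting 5x5 Cartan matrix is
[[2, -1, 0, -1, 0], [-1, 2, 0, 0, -1], [0, 0, 2, -1, 0], [-1, 0, -1, 2, 0], [0, -1, 0, 0, 2]].
All simple roots have the same length, so the diagram is simply laced. The associated Dynkin diagram is a chain of 5 nodes with single edges (A_5), so the type is A_5 (the algebra sl(6)).

A_5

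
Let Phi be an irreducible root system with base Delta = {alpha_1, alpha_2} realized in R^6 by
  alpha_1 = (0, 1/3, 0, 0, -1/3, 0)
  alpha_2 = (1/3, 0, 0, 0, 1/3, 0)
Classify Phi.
A_2

Compute the Cartan integers a_ij = 2(alpha_i, alpha_j)/(alpha_j, alpha_j); the resulting 2x2 Cartan matrix is
[[2, -1], [-1, 2]].
All simple roots have the same length, so the diagram is simply laced. The associated Dynkin diagram is a chain of 2 nodes with single edges (A_2), so the type is A_2 (the algebra sl(3)).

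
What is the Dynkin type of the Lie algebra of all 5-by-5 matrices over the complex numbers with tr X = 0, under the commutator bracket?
This is sl(5), which has dimension 5^2 - 1 = 24 and rank 5 - 1 = 4 (a Cartan subalgebra is the diagonal traceless matrices). In the classification of classical Lie algebras, the special linear algebra sl(n+1) has type A_n; here n = 4, so the Dynkin diagram is a chain of 4 nodes with single edges (A_4). Hence the type is A_4.

type A_4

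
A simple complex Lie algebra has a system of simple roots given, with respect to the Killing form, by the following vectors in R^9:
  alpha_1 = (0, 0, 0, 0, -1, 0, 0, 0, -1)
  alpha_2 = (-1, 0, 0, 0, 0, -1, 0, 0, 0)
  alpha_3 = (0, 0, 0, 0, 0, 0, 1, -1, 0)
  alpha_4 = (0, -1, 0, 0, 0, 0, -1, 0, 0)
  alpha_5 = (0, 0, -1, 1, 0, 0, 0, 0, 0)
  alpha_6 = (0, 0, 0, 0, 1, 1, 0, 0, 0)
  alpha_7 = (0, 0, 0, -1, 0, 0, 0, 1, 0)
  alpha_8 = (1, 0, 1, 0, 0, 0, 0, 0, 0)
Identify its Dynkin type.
A_8

Compute the Cartan integers a_ij = 2(alpha_i, alpha_j)/(alpha_j, alpha_j); the resulting 8x8 Cartan matrix is
[[2, 0, 0, 0, 0, -1, 0, 0], [0, 2, 0, 0, 0, -1, 0, -1], [0, 0, 2, -1, 0, 0, -1, 0], [0, 0, -1, 2, 0, 0, 0, 0], [0, 0, 0, 0, 2, 0, -1, -1], [-1, -1, 0, 0, 0, 2, 0, 0], [0, 0, -1, 0, -1, 0, 2, 0], [0, -1, 0, 0, -1, 0, 0, 2]].
All simple roots have the same length, so the diagram is simply laced. The associated Dynkin diagram is a chain of 8 nodes with single edges (A_8), so the type is A_8 (the algebra sl(9)).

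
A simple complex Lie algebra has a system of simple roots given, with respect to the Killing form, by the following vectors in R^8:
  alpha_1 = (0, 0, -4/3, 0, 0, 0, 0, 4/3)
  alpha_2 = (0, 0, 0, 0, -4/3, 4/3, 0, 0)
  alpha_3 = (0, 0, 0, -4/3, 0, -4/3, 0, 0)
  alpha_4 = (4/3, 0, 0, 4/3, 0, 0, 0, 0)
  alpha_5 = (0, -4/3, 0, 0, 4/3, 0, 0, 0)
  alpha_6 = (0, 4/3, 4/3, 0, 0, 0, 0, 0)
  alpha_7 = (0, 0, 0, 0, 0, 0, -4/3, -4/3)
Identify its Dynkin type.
Compute the Cartan integers a_ij = 2(alpha_i, alpha_j)/(alpha_j, alpha_j); the resulting 7x7 Cartan matrix is
[[2, 0, 0, 0, 0, -1, -1], [0, 2, -1, 0, -1, 0, 0], [0, -1, 2, -1, 0, 0, 0], [0, 0, -1, 2, 0, 0, 0], [0, -1, 0, 0, 2, -1, 0], [-1, 0, 0, 0, -1, 2, 0], [-1, 0, 0, 0, 0, 0, 2]].
All simple roots have the same length, so the diagram is simply laced. The associated Dynkin diagram is a chain of 7 nodes with single edges (A_7), so the type is A_7 (the algebra sl(8)).

A_7 (sl(8))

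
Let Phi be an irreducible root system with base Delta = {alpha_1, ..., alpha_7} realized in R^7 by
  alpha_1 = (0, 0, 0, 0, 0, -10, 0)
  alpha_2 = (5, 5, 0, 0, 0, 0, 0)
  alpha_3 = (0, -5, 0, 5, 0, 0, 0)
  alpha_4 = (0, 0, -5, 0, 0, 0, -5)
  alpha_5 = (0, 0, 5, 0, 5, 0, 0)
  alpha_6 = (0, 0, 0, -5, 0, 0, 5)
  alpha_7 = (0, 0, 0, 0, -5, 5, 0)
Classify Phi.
Compute the Cartan integers a_ij = 2(alpha_i, alpha_j)/(alpha_j, alpha_j); the resulting 7x7 Cartan matrix is
[[2, 0, 0, 0, 0, 0, -2], [0, 2, -1, 0, 0, 0, 0], [0, -1, 2, 0, 0, -1, 0], [0, 0, 0, 2, -1, -1, 0], [0, 0, 0, -1, 2, 0, -1], [0, 0, -1, -1, 0, 2, 0], [-1, 0, 0, 0, -1, 0, 2]].
The roots have two lengths (squared-length ratio 2:1); the short ones are alpha_{2,3,4,5,6,7}. The associated Dynkin diagram is a chain of 7 nodes with a double edge at one end; the terminal node there is the unique long simple root (C_7), so the type is C_7 (the algebra sp(14)).

C7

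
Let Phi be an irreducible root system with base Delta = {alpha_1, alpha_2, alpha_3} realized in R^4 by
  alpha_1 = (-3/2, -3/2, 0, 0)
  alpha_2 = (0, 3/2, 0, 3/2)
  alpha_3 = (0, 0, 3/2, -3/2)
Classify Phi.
Compute the Cartan integers a_ij = 2(alpha_i, alpha_j)/(alpha_j, alpha_j); the resulting 3x3 Cartan matrix is
[[2, -1, 0], [-1, 2, -1], [0, -1, 2]].
All simple roots have the same length, so the diagram is simply laced. The associated Dynkin diagram is a chain of 3 nodes with single edges (A_3), so the type is A_3 (the algebra sl(4)).

A3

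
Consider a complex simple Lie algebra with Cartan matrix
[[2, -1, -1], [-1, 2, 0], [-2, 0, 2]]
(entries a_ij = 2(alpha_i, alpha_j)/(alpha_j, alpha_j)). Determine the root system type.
The matrix has rank 3 with 2's on the diagonal. Reading the off-diagonal entries as Dynkin edges (a single edge where a_ij = a_ji = -1; a double or triple edge where a_ij * a_ji = 2 or 3), the diagram is a chain of 3 nodes with a double edge at one end; the terminal node there is the unique long simple root (C_3). One simple-root ordering that puts it in standard form is (alpha_2, alpha_1, alpha_3). So the algebra is type C_3, i.e. sp(6).

C_3 (sp(6))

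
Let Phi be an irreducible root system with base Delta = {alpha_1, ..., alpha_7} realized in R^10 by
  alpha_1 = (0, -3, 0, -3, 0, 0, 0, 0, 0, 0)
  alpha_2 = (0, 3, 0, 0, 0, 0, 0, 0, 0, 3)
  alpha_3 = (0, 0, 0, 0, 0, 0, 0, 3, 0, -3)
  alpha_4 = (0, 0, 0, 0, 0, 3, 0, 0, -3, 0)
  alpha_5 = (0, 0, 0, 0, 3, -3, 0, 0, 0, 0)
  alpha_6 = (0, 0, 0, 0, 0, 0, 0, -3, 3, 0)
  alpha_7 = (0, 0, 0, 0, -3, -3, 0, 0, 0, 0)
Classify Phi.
Compute the Cartan integers a_ij = 2(alpha_i, alpha_j)/(alpha_j, alpha_j); the resulting 7x7 Cartan matrix is
[[2, -1, 0, 0, 0, 0, 0], [-1, 2, -1, 0, 0, 0, 0], [0, -1, 2, 0, 0, -1, 0], [0, 0, 0, 2, -1, -1, -1], [0, 0, 0, -1, 2, 0, 0], [0, 0, -1, -1, 0, 2, 0], [0, 0, 0, -1, 0, 0, 2]].
All simple roots have the same length, so the diagram is simply laced. The associated Dynkin diagram is a chain of 5 nodes with a fork of two nodes at one end (D_7), so the type is D_7 (the algebra so(14)).

D7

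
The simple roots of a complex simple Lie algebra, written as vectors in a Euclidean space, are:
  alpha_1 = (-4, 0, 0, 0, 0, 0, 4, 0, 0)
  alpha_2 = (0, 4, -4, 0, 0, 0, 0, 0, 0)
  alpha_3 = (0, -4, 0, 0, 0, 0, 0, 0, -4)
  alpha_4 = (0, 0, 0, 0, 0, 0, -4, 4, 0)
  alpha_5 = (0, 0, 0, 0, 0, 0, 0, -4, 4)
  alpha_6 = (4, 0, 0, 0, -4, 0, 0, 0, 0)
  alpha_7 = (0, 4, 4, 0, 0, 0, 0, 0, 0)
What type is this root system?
Compute the Cartan integers a_ij = 2(alpha_i, alpha_j)/(alpha_j, alpha_j); the resulting 7x7 Cartan matrix is
[[2, 0, 0, -1, 0, -1, 0], [0, 2, -1, 0, 0, 0, 0], [0, -1, 2, 0, -1, 0, -1], [-1, 0, 0, 2, -1, 0, 0], [0, 0, -1, -1, 2, 0, 0], [-1, 0, 0, 0, 0, 2, 0], [0, 0, -1, 0, 0, 0, 2]].
All simple roots have the same length, so the diagram is simply laced. The associated Dynkin diagram is a chain of 5 nodes with a fork of two nodes at one end (D_7), so the type is D_7 (the algebra so(14)).

D_7 (so(14))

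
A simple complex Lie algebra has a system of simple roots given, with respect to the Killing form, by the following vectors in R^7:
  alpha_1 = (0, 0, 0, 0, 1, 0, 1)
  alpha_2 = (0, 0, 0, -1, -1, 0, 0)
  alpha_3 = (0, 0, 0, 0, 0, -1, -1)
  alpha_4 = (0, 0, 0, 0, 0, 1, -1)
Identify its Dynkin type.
D4

Compute the Cartan integers a_ij = 2(alpha_i, alpha_j)/(alpha_j, alpha_j); the resulting 4x4 Cartan matrix is
[[2, -1, -1, -1], [-1, 2, 0, 0], [-1, 0, 2, 0], [-1, 0, 0, 2]].
All simple roots have the same length, so the diagram is simply laced. The associated Dynkin diagram is a chain of 2 nodes with a fork of two nodes at one end (D_4), so the type is D_4 (the algebra so(8)).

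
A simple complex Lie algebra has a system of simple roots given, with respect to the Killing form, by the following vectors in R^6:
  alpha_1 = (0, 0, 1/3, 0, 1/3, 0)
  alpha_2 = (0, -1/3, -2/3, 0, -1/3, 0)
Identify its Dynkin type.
Compute the Cartan integers a_ij = 2(alpha_i, alpha_j)/(alpha_j, alpha_j); the resulting 2x2 Cartan matrix is
[[2, -1], [-3, 2]].
The roots have two lengths (squared-length ratio 3:1); the short ones are alpha_{1}. The associated Dynkin diagram is two nodes joined by a triple edge (G_2), so the type is G_2.

G2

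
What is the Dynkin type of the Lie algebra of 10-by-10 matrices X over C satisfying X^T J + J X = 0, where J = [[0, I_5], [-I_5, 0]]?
This is sp(10), which has dimension 10(10+1)/2 = 55 and rank 10/2 = 5. In the classification of classical Lie algebras, the symplectic algebra sp(2n) has type C_n; here n = 5, so the Dynkin diagram is a chain of 5 nodes with a double edge at one end; the terminal node there is the unique long simple root (C_5). Hence the type is C_5.

C_5 (sp(10))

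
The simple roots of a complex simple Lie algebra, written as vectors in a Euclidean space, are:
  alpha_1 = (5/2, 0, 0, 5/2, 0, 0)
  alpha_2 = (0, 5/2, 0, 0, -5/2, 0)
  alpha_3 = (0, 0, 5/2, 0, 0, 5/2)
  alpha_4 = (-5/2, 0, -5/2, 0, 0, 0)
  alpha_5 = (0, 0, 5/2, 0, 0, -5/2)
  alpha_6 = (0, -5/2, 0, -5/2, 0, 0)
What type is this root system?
D6

Compute the Cartan integers a_ij = 2(alpha_i, alpha_j)/(alpha_j, alpha_j); the resulting 6x6 Cartan matrix is
[[2, 0, 0, -1, 0, -1], [0, 2, 0, 0, 0, -1], [0, 0, 2, -1, 0, 0], [-1, 0, -1, 2, -1, 0], [0, 0, 0, -1, 2, 0], [-1, -1, 0, 0, 0, 2]].
All simple roots have the same length, so the diagram is simply laced. The associated Dynkin diagram is a chain of 4 nodes with a fork of two nodes at one end (D_6), so the type is D_6 (the algebra so(12)).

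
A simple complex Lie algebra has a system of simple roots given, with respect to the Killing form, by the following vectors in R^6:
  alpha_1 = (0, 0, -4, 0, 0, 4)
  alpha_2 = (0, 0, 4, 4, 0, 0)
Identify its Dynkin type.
Compute the Cartan integers a_ij = 2(alpha_i, alpha_j)/(alpha_j, alpha_j); the resulting 2x2 Cartan matrix is
[[2, -1], [-1, 2]].
All simple roots have the same length, so the diagram is simply laced. The associated Dynkin diagram is a chain of 2 nodes with single edges (A_2), so the type is A_2 (the algebra sl(3)).

type A_2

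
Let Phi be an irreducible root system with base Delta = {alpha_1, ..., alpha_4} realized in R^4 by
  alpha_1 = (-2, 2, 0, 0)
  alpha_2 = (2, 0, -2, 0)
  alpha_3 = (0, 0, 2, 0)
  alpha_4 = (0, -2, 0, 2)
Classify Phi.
Compute the Cartan integers a_ij = 2(alpha_i, alpha_j)/(alpha_j, alpha_j); the resulting 4x4 Cartan matrix is
[[2, -1, 0, -1], [-1, 2, -2, 0], [0, -1, 2, 0], [-1, 0, 0, 2]].
The roots have two lengths (squared-length ratio 2:1); the short ones are alpha_{3}. The associated Dynkin diagram is a chain of 4 nodes with a double edge at one end; the terminal node there is the unique short simple root (B_4), so the type is B_4 (the algebra so(9)).

type B_4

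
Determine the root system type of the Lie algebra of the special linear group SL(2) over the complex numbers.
This is sl(2), which has dimension 2^2 - 1 = 3 and rank 2 - 1 = 1 (a Cartan subalgebra is the diagonal traceless matrices). In the classification of classical Lie algebras, the special linear algebra sl(n+1) has type A_n; here n = 1, so the Dynkin diagram is a chain of 1 nodes with single edges (A_1). Hence the type is A_1.

A_1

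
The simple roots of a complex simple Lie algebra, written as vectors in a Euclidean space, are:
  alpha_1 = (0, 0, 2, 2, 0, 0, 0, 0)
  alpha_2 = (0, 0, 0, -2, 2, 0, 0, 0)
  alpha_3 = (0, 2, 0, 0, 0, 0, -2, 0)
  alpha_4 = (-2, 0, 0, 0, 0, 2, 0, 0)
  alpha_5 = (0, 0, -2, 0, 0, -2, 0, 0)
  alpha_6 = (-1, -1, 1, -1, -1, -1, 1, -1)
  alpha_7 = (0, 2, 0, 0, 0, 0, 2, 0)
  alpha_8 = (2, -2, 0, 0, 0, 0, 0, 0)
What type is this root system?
type E_8

Compute the Cartan integers a_ij = 2(alpha_i, alpha_j)/(alpha_j, alpha_j); the resulting 8x8 Cartan matrix is
[[2, -1, 0, 0, -1, 0, 0, 0], [-1, 2, 0, 0, 0, 0, 0, 0], [0, 0, 2, 0, 0, -1, 0, -1], [0, 0, 0, 2, -1, 0, 0, -1], [-1, 0, 0, -1, 2, 0, 0, 0], [0, 0, -1, 0, 0, 2, 0, 0], [0, 0, 0, 0, 0, 0, 2, -1], [0, 0, -1, -1, 0, 0, -1, 2]].
All simple roots have the same length, so the diagram is simply laced. The associated Dynkin diagram is a chain of 7 nodes with one extra node attached to the third node from one end (E_8), so the type is E_8.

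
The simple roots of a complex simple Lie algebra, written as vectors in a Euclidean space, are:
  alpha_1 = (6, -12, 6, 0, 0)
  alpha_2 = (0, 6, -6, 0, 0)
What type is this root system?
Compute the Cartan integers a_ij = 2(alpha_i, alpha_j)/(alpha_j, alpha_j); the resulting 2x2 Cartan matrix is
[[2, -3], [-1, 2]].
The roots have two lengths (squared-length ratio 3:1); the short ones are alpha_{2}. The associated Dynkin diagram is two nodes joined by a triple edge (G_2), so the type is G_2.

type G_2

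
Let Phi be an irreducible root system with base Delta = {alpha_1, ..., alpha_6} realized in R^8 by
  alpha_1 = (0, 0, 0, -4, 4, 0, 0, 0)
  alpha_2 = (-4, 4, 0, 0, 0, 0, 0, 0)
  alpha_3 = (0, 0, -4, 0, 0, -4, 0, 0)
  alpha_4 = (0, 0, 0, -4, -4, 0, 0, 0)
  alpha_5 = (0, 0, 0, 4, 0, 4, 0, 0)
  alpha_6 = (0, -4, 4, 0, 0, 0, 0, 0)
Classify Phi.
Compute the Cartan integers a_ij = 2(alpha_i, alpha_j)/(alpha_j, alpha_j); the resulting 6x6 Cartan matrix is
[[2, 0, 0, 0, -1, 0], [0, 2, 0, 0, 0, -1], [0, 0, 2, 0, -1, -1], [0, 0, 0, 2, -1, 0], [-1, 0, -1, -1, 2, 0], [0, -1, -1, 0, 0, 2]].
All simple roots have the same length, so the diagram is simply laced. The associated Dynkin diagram is a chain of 4 nodes with a fork of two nodes at one end (D_6), so the type is D_6 (the algebra so(12)).

D6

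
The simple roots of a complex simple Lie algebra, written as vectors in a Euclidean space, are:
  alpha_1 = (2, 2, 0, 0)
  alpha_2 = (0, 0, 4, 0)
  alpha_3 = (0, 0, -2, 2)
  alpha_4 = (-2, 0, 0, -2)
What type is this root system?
C_4

Compute the Cartan integers a_ij = 2(alpha_i, alpha_j)/(alpha_j, alpha_j); the resulting 4x4 Cartan matrix is
[[2, 0, 0, -1], [0, 2, -2, 0], [0, -1, 2, -1], [-1, 0, -1, 2]].
The roots have two lengths (squared-length ratio 2:1); the short ones are alpha_{1,3,4}. The associated Dynkin diagram is a chain of 4 nodes with a double edge at one end; the terminal node there is the unique long simple root (C_4), so the type is C_4 (the algebra sp(8)).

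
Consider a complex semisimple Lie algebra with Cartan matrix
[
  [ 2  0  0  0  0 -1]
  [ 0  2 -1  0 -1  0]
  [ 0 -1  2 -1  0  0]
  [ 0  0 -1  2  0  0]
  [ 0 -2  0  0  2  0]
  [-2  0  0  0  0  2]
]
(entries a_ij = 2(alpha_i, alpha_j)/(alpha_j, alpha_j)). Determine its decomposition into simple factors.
B_2 (so(5)) ⊕ C_4 (sp(8))

The diagram associated to this matrix has two connected components: the simple roots {alpha_1, alpha_6} form a chain of 2 nodes with a double edge at one end; the terminal node there is the unique short simple root (B_2), and {alpha_2, alpha_3, alpha_4, alpha_5} form a chain of 4 nodes with a double edge at one end; the terminal node there is the unique long simple root (C_4). A semisimple Lie algebra decomposes uniquely as the direct sum of simple ideals, one per connected component of its Dynkin diagram, so g ≅ B_2 ⊕ C_4 (dimension 10 + 36 = 46).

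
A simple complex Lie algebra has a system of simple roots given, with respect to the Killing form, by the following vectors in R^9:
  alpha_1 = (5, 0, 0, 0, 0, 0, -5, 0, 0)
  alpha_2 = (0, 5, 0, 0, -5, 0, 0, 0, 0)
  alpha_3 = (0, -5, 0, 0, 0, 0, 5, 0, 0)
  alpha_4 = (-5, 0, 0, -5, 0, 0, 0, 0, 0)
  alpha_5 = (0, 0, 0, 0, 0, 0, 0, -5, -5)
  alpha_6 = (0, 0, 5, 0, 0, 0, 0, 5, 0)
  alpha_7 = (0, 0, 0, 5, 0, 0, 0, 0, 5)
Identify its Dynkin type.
A7

Compute the Cartan integers a_ij = 2(alpha_i, alpha_j)/(alpha_j, alpha_j); the resulting 7x7 Cartan matrix is
[[2, 0, -1, -1, 0, 0, 0], [0, 2, -1, 0, 0, 0, 0], [-1, -1, 2, 0, 0, 0, 0], [-1, 0, 0, 2, 0, 0, -1], [0, 0, 0, 0, 2, -1, -1], [0, 0, 0, 0, -1, 2, 0], [0, 0, 0, -1, -1, 0, 2]].
All simple roots have the same length, so the diagram is simply laced. The associated Dynkin diagram is a chain of 7 nodes with single edges (A_7), so the type is A_7 (the algebra sl(8)).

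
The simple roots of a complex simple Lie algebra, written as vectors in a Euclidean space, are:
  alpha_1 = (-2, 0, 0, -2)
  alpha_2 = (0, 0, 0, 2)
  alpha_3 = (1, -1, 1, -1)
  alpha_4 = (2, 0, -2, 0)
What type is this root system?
Compute the Cartan integers a_ij = 2(alpha_i, alpha_j)/(alpha_j, alpha_j); the resulting 4x4 Cartan matrix is
[[2, -2, 0, -1], [-1, 2, -1, 0], [0, -1, 2, 0], [-1, 0, 0, 2]].
The roots have two lengths (squared-length ratio 2:1); the short ones are alpha_{2,3}. The associated Dynkin diagram is a chain of 4 nodes with a double edge between the middle two (F_4), so the type is F_4.

type F_4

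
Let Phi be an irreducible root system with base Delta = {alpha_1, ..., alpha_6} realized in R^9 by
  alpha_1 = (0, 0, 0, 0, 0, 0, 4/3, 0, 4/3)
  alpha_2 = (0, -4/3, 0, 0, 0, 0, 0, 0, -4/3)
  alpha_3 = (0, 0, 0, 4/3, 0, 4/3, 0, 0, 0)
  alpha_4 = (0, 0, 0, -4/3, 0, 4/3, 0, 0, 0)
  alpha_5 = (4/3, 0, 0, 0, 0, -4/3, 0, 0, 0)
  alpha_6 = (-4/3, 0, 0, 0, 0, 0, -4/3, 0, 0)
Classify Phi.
Compute the Cartan integers a_ij = 2(alpha_i, alpha_j)/(alpha_j, alpha_j); the resulting 6x6 Cartan matrix is
[[2, -1, 0, 0, 0, -1], [-1, 2, 0, 0, 0, 0], [0, 0, 2, 0, -1, 0], [0, 0, 0, 2, -1, 0], [0, 0, -1, -1, 2, -1], [-1, 0, 0, 0, -1, 2]].
All simple roots have the same length, so the diagram is simply laced. The associated Dynkin diagram is a chain of 4 nodes with a fork of two nodes at one end (D_6), so the type is D_6 (the algebra so(12)).

D_6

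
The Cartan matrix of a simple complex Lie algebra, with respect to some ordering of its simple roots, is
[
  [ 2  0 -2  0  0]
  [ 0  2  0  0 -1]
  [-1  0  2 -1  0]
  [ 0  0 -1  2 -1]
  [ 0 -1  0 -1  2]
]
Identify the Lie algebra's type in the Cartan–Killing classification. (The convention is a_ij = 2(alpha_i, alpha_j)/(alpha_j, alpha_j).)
The matrix has rank 5 with 2's on the diagonal. Reading the off-diagonal entries as Dynkin edges (a single edge where a_ij = a_ji = -1; a double or triple edge where a_ij * a_ji = 2 or 3), the diagram is a chain of 5 nodes with a double edge at one end; the terminal node there is the unique long simple root (C_5). One simple-root ordering that puts it in standard form is (alpha_2, alpha_5, alpha_4, alpha_3, alpha_1). So the algebra is type C_5, i.e. sp(10).

C_5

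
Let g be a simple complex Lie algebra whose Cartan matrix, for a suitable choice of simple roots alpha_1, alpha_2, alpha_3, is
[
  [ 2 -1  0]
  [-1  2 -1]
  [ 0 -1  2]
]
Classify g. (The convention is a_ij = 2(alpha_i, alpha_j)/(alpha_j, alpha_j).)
type A_3

The matrix has rank 3 with 2's on the diagonal. Reading the off-diagonal entries as Dynkin edges (a single edge where a_ij = a_ji = -1; a double or triple edge where a_ij * a_ji = 2 or 3), the diagram is a chain of 3 nodes with single edges (A_3). One simple-root ordering that puts it in standard form is (alpha_1, alpha_2, alpha_3). So the algebra is type A_3, i.e. sl(4).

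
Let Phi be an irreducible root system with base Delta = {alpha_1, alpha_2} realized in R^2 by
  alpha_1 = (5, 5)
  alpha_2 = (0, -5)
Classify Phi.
Compute the Cartan integers a_ij = 2(alpha_i, alpha_j)/(alpha_j, alpha_j); the resulting 2x2 Cartan matrix is
[[2, -2], [-1, 2]].
The roots have two lengths (squared-length ratio 2:1); the short ones are alpha_{2}. The associated Dynkin diagram is a chain of 2 nodes with a double edge at one end; the terminal node there is the unique short simple root (B_2), so the type is B_2 (the algebra so(5)).

B_2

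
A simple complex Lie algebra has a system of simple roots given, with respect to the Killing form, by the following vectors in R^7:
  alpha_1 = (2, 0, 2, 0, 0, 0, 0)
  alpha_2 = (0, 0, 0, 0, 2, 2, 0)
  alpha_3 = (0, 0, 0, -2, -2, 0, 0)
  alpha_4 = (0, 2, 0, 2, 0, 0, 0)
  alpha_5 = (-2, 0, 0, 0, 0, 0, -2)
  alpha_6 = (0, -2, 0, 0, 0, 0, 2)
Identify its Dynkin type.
A6

Compute the Cartan integers a_ij = 2(alpha_i, alpha_j)/(alpha_j, alpha_j); the resulting 6x6 Cartan matrix is
[[2, 0, 0, 0, -1, 0], [0, 2, -1, 0, 0, 0], [0, -1, 2, -1, 0, 0], [0, 0, -1, 2, 0, -1], [-1, 0, 0, 0, 2, -1], [0, 0, 0, -1, -1, 2]].
All simple roots have the same length, so the diagram is simply laced. The associated Dynkin diagram is a chain of 6 nodes with single edges (A_6), so the type is A_6 (the algebra sl(7)).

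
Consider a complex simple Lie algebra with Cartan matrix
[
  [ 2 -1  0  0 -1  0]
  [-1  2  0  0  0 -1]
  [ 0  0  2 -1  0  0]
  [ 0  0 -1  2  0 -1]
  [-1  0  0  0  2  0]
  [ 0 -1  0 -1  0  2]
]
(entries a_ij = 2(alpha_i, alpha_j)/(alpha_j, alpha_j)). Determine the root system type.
The matrix has rank 6 with 2's on the diagonal. Reading the off-diagonal entries as Dynkin edges (a single edge where a_ij = a_ji = -1; a double or triple edge where a_ij * a_ji = 2 or 3), the diagram is a chain of 6 nodes with single edges (A_6). One simple-root ordering that puts it in standard form is (alpha_5, alpha_1, alpha_2, alpha_6, alpha_4, alpha_3). So the algebra is type A_6, i.e. sl(7).

A_6 (sl(7))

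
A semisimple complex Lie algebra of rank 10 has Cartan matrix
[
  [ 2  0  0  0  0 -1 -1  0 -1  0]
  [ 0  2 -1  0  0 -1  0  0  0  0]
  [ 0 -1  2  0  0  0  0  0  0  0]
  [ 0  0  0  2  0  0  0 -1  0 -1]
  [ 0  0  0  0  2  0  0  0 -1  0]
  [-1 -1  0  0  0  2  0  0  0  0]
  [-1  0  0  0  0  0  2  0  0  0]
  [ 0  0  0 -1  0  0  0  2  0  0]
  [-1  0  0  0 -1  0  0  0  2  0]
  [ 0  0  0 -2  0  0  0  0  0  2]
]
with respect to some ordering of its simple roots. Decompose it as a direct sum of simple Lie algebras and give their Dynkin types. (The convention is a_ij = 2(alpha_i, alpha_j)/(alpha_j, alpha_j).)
The diagram associated to this matrix has two connected components: the simple roots {alpha_4, alpha_8, alpha_10} form a chain of 3 nodes with a double edge at one end; the terminal node there is the unique long simple root (C_3), and {alpha_1, alpha_2, alpha_3, alpha_5, alpha_6, alpha_7, alpha_9} form a chain of 6 nodes with one extra node attached to the third node from one end (E_7). A semisimple Lie algebra decomposes uniquely as the direct sum of simple ideals, one per connected component of its Dynkin diagram, so g ≅ C_3 ⊕ E_7 (dimension 21 + 133 = 154).

C_3 (sp(6)) + E_7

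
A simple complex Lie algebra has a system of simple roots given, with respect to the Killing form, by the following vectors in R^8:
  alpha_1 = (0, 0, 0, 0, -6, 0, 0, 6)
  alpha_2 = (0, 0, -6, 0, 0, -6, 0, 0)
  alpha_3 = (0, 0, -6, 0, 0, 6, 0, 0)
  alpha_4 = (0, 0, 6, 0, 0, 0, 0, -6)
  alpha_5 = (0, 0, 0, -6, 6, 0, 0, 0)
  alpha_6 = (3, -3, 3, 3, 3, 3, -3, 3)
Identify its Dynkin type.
E6

Compute the Cartan integers a_ij = 2(alpha_i, alpha_j)/(alpha_j, alpha_j); the resulting 6x6 Cartan matrix is
[[2, 0, 0, -1, -1, 0], [0, 2, 0, -1, 0, -1], [0, 0, 2, -1, 0, 0], [-1, -1, -1, 2, 0, 0], [-1, 0, 0, 0, 2, 0], [0, -1, 0, 0, 0, 2]].
All simple roots have the same length, so the diagram is simply laced. The associated Dynkin diagram is a chain of 5 nodes with one extra node attached to the third node from one end (E_6), so the type is E_6.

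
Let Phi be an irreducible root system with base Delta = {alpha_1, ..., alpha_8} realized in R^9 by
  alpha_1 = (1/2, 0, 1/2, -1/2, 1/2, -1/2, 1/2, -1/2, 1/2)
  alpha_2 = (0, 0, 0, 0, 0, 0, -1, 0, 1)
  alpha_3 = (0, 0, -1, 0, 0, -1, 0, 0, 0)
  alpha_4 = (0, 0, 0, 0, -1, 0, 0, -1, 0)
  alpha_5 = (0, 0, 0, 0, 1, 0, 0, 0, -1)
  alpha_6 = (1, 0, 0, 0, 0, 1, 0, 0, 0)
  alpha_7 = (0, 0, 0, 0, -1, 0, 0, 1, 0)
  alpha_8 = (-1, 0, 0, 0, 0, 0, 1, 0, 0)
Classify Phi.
E_8

Compute the Cartan integers a_ij = 2(alpha_i, alpha_j)/(alpha_j, alpha_j); the resulting 8x8 Cartan matrix is
[[2, 0, 0, 0, 0, 0, -1, 0], [0, 2, 0, 0, -1, 0, 0, -1], [0, 0, 2, 0, 0, -1, 0, 0], [0, 0, 0, 2, -1, 0, 0, 0], [0, -1, 0, -1, 2, 0, -1, 0], [0, 0, -1, 0, 0, 2, 0, -1], [-1, 0, 0, 0, -1, 0, 2, 0], [0, -1, 0, 0, 0, -1, 0, 2]].
All simple roots have the same length, so the diagram is simply laced. The associated Dynkin diagram is a chain of 7 nodes with one extra node attached to the third node from one end (E_8), so the type is E_8.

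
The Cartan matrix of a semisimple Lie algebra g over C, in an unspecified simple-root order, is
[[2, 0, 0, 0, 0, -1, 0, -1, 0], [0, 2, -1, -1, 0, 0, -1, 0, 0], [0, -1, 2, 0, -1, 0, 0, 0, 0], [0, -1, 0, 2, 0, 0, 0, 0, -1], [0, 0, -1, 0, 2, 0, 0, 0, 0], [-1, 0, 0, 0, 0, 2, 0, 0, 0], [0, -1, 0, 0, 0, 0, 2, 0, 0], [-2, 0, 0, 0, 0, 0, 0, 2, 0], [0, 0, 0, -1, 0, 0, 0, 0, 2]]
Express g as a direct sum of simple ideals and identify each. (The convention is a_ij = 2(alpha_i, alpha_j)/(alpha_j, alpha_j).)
The diagram associated to this matrix has two connected components: the simple roots {alpha_1, alpha_6, alpha_8} form a chain of 3 nodes with a double edge at one end; the terminal node there is the unique long simple root (C_3), and {alpha_2, alpha_3, alpha_4, alpha_5, alpha_7, alpha_9} form a chain of 5 nodes with one extra node attached to the third node from one end (E_6). A semisimple Lie algebra decomposes uniquely as the direct sum of simple ideals, one per connected component of its Dynkin diagram, so g ≅ C_3 ⊕ E_6 (dimension 21 + 78 = 99).

C_3 (sp(6)) ⊕ E_6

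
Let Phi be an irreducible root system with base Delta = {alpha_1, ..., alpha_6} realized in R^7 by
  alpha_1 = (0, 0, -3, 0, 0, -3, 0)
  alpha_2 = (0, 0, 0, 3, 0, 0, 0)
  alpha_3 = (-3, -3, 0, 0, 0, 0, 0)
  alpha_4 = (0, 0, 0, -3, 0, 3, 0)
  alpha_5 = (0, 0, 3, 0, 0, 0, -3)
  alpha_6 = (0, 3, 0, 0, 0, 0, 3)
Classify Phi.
B_6 (so(13))

Compute the Cartan integers a_ij = 2(alpha_i, alpha_j)/(alpha_j, alpha_j); the resulting 6x6 Cartan matrix is
[[2, 0, 0, -1, -1, 0], [0, 2, 0, -1, 0, 0], [0, 0, 2, 0, 0, -1], [-1, -2, 0, 2, 0, 0], [-1, 0, 0, 0, 2, -1], [0, 0, -1, 0, -1, 2]].
The roots have two lengths (squared-length ratio 2:1); the short ones are alpha_{2}. The associated Dynkin diagram is a chain of 6 nodes with a double edge at one end; the terminal node there is the unique short simple root (B_6), so the type is B_6 (the algebra so(13)).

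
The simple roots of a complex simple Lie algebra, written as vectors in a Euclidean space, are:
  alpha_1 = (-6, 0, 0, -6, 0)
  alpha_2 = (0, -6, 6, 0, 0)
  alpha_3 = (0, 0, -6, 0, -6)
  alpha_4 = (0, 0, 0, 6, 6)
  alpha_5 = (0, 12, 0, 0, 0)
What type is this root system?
Compute the Cartan integers a_ij = 2(alpha_i, alpha_j)/(alpha_j, alpha_j); the resulting 5x5 Cartan matrix is
[[2, 0, 0, -1, 0], [0, 2, -1, 0, -1], [0, -1, 2, -1, 0], [-1, 0, -1, 2, 0], [0, -2, 0, 0, 2]].
The roots have two lengths (squared-length ratio 2:1); the short ones are alpha_{1,2,3,4}. The associated Dynkin diagram is a chain of 5 nodes with a double edge at one end; the terminal node there is the unique long simple root (C_5), so the type is C_5 (the algebra sp(10)).

C_5 (sp(10))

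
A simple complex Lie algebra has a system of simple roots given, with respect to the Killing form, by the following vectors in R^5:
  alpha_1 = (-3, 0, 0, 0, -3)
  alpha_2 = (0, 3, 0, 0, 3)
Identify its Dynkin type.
type A_2

Compute the Cartan integers a_ij = 2(alpha_i, alpha_j)/(alpha_j, alpha_j); the resulting 2x2 Cartan matrix is
[[2, -1], [-1, 2]].
All simple roots have the same length, so the diagram is simply laced. The associated Dynkin diagram is a chain of 2 nodes with single edges (A_2), so the type is A_2 (the algebra sl(3)).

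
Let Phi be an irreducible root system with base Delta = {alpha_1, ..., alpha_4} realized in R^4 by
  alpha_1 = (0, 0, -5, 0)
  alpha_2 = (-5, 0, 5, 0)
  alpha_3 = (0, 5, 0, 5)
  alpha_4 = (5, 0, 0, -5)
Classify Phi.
type B_4

Compute the Cartan integers a_ij = 2(alpha_i, alpha_j)/(alpha_j, alpha_j); the resulting 4x4 Cartan matrix is
[[2, -1, 0, 0], [-2, 2, 0, -1], [0, 0, 2, -1], [0, -1, -1, 2]].
The roots have two lengths (squared-length ratio 2:1); the short ones are alpha_{1}. The associated Dynkin diagram is a chain of 4 nodes with a double edge at one end; the terminal node there is the unique short simple root (B_4), so the type is B_4 (the algebra so(9)).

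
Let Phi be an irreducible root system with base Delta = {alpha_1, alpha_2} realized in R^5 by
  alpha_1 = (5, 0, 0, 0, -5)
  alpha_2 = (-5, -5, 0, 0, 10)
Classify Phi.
Compute the Cartan integers a_ij = 2(alpha_i, alpha_j)/(alpha_j, alpha_j); the resulting 2x2 Cartan matrix is
[[2, -1], [-3, 2]].
The roots have two lengths (squared-length ratio 3:1); the short ones are alpha_{1}. The associated Dynkin diagram is two nodes joined by a triple edge (G_2), so the type is G_2.

G2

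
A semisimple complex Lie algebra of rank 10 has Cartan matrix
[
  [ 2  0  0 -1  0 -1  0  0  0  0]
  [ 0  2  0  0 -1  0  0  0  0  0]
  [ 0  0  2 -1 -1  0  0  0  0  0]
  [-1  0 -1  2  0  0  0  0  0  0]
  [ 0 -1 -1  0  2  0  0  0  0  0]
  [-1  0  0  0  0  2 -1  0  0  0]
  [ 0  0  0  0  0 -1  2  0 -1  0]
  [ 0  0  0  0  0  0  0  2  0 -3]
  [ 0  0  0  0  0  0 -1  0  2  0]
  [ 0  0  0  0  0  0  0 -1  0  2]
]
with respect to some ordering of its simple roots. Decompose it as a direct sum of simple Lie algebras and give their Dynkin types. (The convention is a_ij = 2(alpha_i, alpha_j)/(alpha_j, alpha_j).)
type A_8 ⊕ type G_2

The diagram associated to this matrix has two connected components: the simple roots {alpha_1, alpha_2, alpha_3, alpha_4, alpha_5, alpha_6, alpha_7, alpha_9} form a chain of 8 nodes with single edges (A_8), and {alpha_8, alpha_10} form two nodes joined by a triple edge (G_2). A semisimple Lie algebra decomposes uniquely as the direct sum of simple ideals, one per connected component of its Dynkin diagram, so g ≅ A_8 ⊕ G_2 (dimension 80 + 14 = 94).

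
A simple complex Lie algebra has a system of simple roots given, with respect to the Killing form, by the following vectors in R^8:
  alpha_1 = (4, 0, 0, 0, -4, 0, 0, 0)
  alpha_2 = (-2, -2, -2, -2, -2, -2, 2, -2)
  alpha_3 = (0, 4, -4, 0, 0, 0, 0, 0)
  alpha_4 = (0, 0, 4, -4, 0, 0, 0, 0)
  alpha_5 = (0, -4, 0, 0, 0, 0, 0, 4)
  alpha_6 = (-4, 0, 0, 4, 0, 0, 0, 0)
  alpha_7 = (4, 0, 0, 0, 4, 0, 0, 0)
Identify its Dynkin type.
E_7

Compute the Cartan integers a_ij = 2(alpha_i, alpha_j)/(alpha_j, alpha_j); the resulting 7x7 Cartan matrix is
[[2, 0, 0, 0, 0, -1, 0], [0, 2, 0, 0, 0, 0, -1], [0, 0, 2, -1, -1, 0, 0], [0, 0, -1, 2, 0, -1, 0], [0, 0, -1, 0, 2, 0, 0], [-1, 0, 0, -1, 0, 2, -1], [0, -1, 0, 0, 0, -1, 2]].
All simple roots have the same length, so the diagram is simply laced. The associated Dynkin diagram is a chain of 6 nodes with one extra node attached to the third node from one end (E_7), so the type is E_7.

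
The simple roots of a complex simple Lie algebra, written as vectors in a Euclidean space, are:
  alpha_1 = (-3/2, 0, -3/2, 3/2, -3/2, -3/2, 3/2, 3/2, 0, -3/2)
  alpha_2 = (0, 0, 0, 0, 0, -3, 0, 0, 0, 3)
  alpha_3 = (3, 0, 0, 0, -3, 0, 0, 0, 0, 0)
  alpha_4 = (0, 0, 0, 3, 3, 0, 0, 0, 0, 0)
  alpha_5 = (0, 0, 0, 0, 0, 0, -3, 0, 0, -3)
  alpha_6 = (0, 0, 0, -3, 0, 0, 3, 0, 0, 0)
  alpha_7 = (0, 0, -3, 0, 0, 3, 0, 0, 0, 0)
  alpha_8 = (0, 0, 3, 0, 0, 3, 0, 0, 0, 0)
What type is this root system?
Compute the Cartan integers a_ij = 2(alpha_i, alpha_j)/(alpha_j, alpha_j); the resulting 8x8 Cartan matrix is
[[2, 0, 0, 0, 0, 0, 0, -1], [0, 2, 0, 0, -1, 0, -1, -1], [0, 0, 2, -1, 0, 0, 0, 0], [0, 0, -1, 2, 0, -1, 0, 0], [0, -1, 0, 0, 2, -1, 0, 0], [0, 0, 0, -1, -1, 2, 0, 0], [0, -1, 0, 0, 0, 0, 2, 0], [-1, -1, 0, 0, 0, 0, 0, 2]].
All simple roots have the same length, so the diagram is simply laced. The associated Dynkin diagram is a chain of 7 nodes with one extra node attached to the third node from one end (E_8), so the type is E_8.

type E_8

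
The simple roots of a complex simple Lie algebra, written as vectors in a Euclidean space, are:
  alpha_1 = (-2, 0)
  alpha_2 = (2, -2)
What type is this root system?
Compute the Cartan integers a_ij = 2(alpha_i, alpha_j)/(alpha_j, alpha_j); the resulting 2x2 Cartan matrix is
[[2, -1], [-2, 2]].
The roots have two lengths (squared-length ratio 2:1); the short ones are alpha_{1}. The associated Dynkin diagram is a chain of 2 nodes with a double edge at one end; the terminal node there is the unique short simple root (B_2), so the type is B_2 (the algebra so(5)).

type B_2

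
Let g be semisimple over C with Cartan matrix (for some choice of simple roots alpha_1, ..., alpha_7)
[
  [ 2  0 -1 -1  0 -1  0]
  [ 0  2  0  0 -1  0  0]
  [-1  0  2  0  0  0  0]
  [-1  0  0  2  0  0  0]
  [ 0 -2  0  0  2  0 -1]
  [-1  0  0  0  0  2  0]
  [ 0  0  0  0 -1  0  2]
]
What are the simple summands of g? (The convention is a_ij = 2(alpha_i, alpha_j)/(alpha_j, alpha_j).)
type B_3 ⊕ type D_4

The diagram associated to this matrix has two connected components: the simple roots {alpha_2, alpha_5, alpha_7} form a chain of 3 nodes with a double edge at one end; the terminal node there is the unique short simple root (B_3), and {alpha_1, alpha_3, alpha_4, alpha_6} form a chain of 2 nodes with a fork of two nodes at one end (D_4). A semisimple Lie algebra decomposes uniquely as the direct sum of simple ideals, one per connected component of its Dynkin diagram, so g ≅ B_3 ⊕ D_4 (dimension 21 + 28 = 49).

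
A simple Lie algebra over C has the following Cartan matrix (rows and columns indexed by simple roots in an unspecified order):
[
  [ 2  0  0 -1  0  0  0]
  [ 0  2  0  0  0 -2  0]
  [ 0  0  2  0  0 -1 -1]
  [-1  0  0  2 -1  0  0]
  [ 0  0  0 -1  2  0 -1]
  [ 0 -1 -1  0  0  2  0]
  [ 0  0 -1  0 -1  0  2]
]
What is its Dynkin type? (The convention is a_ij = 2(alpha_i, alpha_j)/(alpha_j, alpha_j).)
type C_7

The matrix has rank 7 with 2's on the diagonal. Reading the off-diagonal entries as Dynkin edges (a single edge where a_ij = a_ji = -1; a double or triple edge where a_ij * a_ji = 2 or 3), the diagram is a chain of 7 nodes with a double edge at one end; the terminal node there is the unique long simple root (C_7). One simple-root ordering that puts it in standard form is (alpha_1, alpha_4, alpha_5, alpha_7, alpha_3, alpha_6, alpha_2). So the algebra is type C_7, i.e. sp(14).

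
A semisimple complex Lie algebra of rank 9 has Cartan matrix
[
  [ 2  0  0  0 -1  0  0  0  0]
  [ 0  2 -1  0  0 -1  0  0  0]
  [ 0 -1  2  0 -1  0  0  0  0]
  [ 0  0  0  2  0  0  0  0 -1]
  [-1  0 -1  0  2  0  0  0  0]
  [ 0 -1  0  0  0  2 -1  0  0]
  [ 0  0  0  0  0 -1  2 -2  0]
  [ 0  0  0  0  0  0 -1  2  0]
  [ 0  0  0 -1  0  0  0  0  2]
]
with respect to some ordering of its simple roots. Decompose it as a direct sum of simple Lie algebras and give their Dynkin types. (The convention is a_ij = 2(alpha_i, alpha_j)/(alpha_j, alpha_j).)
The diagram associated to this matrix has two connected components: the simple roots {alpha_4, alpha_9} form a chain of 2 nodes with single edges (A_2), and {alpha_1, alpha_2, alpha_3, alpha_5, alpha_6, alpha_7, alpha_8} form a chain of 7 nodes with a double edge at one end; the terminal node there is the unique short simple root (B_7). A semisimple Lie algebra decomposes uniquely as the direct sum of simple ideals, one per connected component of its Dynkin diagram, so g ≅ A_2 ⊕ B_7 (dimension 8 + 105 = 113).

A2 + B7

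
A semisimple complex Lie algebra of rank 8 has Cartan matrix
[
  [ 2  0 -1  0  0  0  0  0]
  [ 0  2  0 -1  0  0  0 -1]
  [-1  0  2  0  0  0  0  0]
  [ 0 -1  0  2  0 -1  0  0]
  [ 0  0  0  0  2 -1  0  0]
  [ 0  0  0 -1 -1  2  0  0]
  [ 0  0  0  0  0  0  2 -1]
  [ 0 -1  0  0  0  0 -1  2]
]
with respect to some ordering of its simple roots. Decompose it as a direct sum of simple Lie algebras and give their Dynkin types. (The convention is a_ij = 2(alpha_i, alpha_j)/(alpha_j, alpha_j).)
A2 + A6

The diagram associated to this matrix has two connected components: the simple roots {alpha_1, alpha_3} form a chain of 2 nodes with single edges (A_2), and {alpha_2, alpha_4, alpha_5, alpha_6, alpha_7, alpha_8} form a chain of 6 nodes with single edges (A_6). A semisimple Lie algebra decomposes uniquely as the direct sum of simple ideals, one per connected component of its Dynkin diagram, so g ≅ A_2 ⊕ A_6 (dimension 8 + 48 = 56).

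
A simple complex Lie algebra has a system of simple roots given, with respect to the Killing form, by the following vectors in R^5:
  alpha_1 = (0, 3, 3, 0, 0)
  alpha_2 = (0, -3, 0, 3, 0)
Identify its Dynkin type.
A_2

Compute the Cartan integers a_ij = 2(alpha_i, alpha_j)/(alpha_j, alpha_j); the resulting 2x2 Cartan matrix is
[[2, -1], [-1, 2]].
All simple roots have the same length, so the diagram is simply laced. The associated Dynkin diagram is a chain of 2 nodes with single edges (A_2), so the type is A_2 (the algebra sl(3)).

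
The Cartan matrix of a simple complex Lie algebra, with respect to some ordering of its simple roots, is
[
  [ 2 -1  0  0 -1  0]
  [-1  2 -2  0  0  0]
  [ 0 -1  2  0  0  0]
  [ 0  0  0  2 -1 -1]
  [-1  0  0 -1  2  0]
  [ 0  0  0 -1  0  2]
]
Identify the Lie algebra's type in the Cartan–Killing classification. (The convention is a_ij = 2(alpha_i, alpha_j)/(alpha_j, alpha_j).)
B_6 (so(13))

The matrix has rank 6 with 2's on the diagonal. Reading the off-diagonal entries as Dynkin edges (a single edge where a_ij = a_ji = -1; a double or triple edge where a_ij * a_ji = 2 or 3), the diagram is a chain of 6 nodes with a double edge at one end; the terminal node there is the unique short simple root (B_6). One simple-root ordering that puts it in standard form is (alpha_6, alpha_4, alpha_5, alpha_1, alpha_2, alpha_3). So the algebra is type B_6, i.e. so(13).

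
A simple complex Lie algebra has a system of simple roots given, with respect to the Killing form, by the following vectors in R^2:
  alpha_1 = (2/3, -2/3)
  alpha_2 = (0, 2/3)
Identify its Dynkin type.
Compute the Cartan integers a_ij = 2(alpha_i, alpha_j)/(alpha_j, alpha_j); the resulting 2x2 Cartan matrix is
[[2, -2], [-1, 2]].
The roots have two lengths (squared-length ratio 2:1); the short ones are alpha_{2}. The associated Dynkin diagram is a chain of 2 nodes with a double edge at one end; the terminal node there is the unique short simple root (B_2), so the type is B_2 (the algebra so(5)).

B2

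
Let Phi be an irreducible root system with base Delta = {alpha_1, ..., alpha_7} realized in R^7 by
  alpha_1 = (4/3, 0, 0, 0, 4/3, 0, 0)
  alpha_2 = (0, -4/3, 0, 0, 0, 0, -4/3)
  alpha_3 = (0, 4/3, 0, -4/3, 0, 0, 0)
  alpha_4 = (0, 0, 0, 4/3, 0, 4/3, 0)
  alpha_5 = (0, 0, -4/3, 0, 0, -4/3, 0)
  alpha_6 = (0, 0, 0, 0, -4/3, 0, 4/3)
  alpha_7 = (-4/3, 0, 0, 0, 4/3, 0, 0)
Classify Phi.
D_7 (so(14))

Compute the Cartan integers a_ij = 2(alpha_i, alpha_j)/(alpha_j, alpha_j); the resulting 7x7 Cartan matrix is
[[2, 0, 0, 0, 0, -1, 0], [0, 2, -1, 0, 0, -1, 0], [0, -1, 2, -1, 0, 0, 0], [0, 0, -1, 2, -1, 0, 0], [0, 0, 0, -1, 2, 0, 0], [-1, -1, 0, 0, 0, 2, -1], [0, 0, 0, 0, 0, -1, 2]].
All simple roots have the same length, so the diagram is simply laced. The associated Dynkin diagram is a chain of 5 nodes with a fork of two nodes at one end (D_7), so the type is D_7 (the algebra so(14)).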